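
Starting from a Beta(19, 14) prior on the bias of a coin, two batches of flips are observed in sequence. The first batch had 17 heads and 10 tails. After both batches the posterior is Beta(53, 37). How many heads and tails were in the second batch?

Sequential conjugate updates are equivalent to a single update on the pooled data, so total successes = posterior α − prior α and total failures = posterior β − prior β.
Total across both batches: 53−19=34 heads, 37−14=23 tails.
Subtract the first batch: 34−17=17 heads and 23−10=13 tails.

17 heads and 13 tails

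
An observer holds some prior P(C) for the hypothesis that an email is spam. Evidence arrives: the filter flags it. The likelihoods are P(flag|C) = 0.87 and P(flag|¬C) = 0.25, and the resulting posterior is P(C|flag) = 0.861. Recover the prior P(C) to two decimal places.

In odds form, posterior odds = prior odds × likelihood ratio, so prior odds = posterior odds ÷ LR.
Posterior odds = 0.861/(1−0.861) = 6.1942. LR = 0.87/0.25 = 3.4800.
Prior odds = 6.1942/3.4800 = 1.7799, so P(C) = 1.7799/(1+1.7799) ≈ 0.64.

P(C) = 0.64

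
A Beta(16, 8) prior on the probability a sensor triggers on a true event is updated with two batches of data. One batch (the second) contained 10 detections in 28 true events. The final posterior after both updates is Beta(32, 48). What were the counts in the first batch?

6 detections and 22 misses

Because Beta–binomial updating is additive in the counts, the combined data contributed (α_post−α_prior, β_post−β_prior) successes and failures.
Total across both batches: 32−16=16 detections, 48−8=40 misses.
Subtract the second batch: 16−10=6 detections and 40−18=22 misses.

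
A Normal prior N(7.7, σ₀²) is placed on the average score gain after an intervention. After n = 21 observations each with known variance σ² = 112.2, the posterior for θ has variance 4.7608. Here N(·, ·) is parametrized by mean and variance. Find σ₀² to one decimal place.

For the Normal–Normal model with known σ², precisions add: τ_n = τ₀ + n/σ².
So 1/σ₀² = 1/4.7608 − 21/112.2 = 0.210049 − 0.187166 = 0.022883.
Hence σ₀² = 1/0.022883 ≈ 43.7.

σ₀² = 43.7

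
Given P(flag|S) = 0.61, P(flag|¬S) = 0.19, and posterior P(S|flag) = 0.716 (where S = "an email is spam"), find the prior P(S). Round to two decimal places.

P(S) = 0.44

In odds form, posterior odds = prior odds × likelihood ratio, so prior odds = posterior odds ÷ LR.
Posterior odds = 0.716/(1−0.716) = 2.5211. LR = 0.61/0.19 = 3.2105.
Prior odds = 2.5211/3.2105 = 0.7853, so P(S) = 0.7853/(1+0.7853) ≈ 0.44.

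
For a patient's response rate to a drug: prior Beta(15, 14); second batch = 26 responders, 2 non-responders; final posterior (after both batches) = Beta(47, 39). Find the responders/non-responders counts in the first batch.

6 responders and 23 non-responders

Sequential conjugate updates are equivalent to a single update on the pooled data, so total successes = posterior α − prior α and total failures = posterior β − prior β.
Total across both batches: 47−15=32 responders, 39−14=25 non-responders.
Subtract the second batch: 32−26=6 responders and 25−2=23 non-responders.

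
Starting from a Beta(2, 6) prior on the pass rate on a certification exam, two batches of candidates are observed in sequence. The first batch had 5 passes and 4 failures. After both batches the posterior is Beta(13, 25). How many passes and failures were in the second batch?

Because Beta–binomial updating is additive in the counts, the combined data contributed (α_post−α_prior, β_post−β_prior) successes and failures.
Total across both batches: 13−2=11 passes, 25−6=19 failures.
Subtract the first batch: 11−5=6 passes and 19−4=15 failures.

6 passes and 15 failures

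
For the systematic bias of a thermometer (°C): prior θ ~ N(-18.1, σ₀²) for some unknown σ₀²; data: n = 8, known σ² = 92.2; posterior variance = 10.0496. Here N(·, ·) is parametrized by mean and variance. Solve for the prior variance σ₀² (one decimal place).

Posterior precision equals prior precision plus data precision: 1/σ_n² = 1/σ₀² + n/σ².
So 1/σ₀² = 1/10.0496 − 8/92.2 = 0.099506 − 0.086768 = 0.012738.
Hence σ₀² = 1/0.012738 ≈ 78.5.

σ₀² = 78.5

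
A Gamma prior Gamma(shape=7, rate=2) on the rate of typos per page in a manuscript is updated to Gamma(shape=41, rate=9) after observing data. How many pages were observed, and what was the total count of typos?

Gamma–Poisson conjugacy: posterior shape = α + Σxᵢ, posterior rate = β + n.
Matching: Σxᵢ = 41 − 7 = 34 and n = 9 − 2 = 7.

n = 7 pages with total 34 typos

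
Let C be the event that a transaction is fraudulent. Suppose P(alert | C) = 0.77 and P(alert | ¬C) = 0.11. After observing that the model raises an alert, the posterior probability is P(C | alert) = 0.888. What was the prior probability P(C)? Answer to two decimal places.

In odds form, posterior odds = prior odds × likelihood ratio, so prior odds = posterior odds ÷ LR.
Posterior odds = 0.888/(1−0.888) = 7.9286. LR = 0.77/0.11 = 7.0000.
Prior odds = 7.9286/7.0000 = 1.1327, so P(C) = 1.1327/(1+1.1327) ≈ 0.53.

P(C) = 0.53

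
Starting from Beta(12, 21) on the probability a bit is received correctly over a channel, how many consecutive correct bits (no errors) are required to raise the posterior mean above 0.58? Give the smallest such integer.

k = 18

After k correct bits and 0 errors the posterior is Beta(12+k, 21), with mean (12+k)/(12+21+k).
Set (12+k)/(33+k) > 0.58 and solve: k > (0.58·33 − 12)/(1 − 0.58) = 17.000.
The smallest integer exceeding 17.000 is 18.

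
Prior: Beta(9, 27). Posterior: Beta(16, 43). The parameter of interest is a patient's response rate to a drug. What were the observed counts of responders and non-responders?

A Beta(α, β) prior with s successes and f failures in binomial data gives a Beta(α+s, β+f) posterior.
Match parameters: s=16−9=7, f=43−27=16.

7 responders and 16 non-responders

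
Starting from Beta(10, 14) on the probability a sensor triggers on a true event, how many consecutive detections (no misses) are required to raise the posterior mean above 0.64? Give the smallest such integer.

k = 15

After k detections and 0 misses the posterior is Beta(10+k, 14), with mean (10+k)/(10+14+k).
Set (10+k)/(24+k) > 0.64 and solve: k > (0.64·24 − 10)/(1 − 0.64) = 14.889.
The smallest integer exceeding 14.889 is 15, and checking k=15: (25)/(39) = 0.6410 > 0.64.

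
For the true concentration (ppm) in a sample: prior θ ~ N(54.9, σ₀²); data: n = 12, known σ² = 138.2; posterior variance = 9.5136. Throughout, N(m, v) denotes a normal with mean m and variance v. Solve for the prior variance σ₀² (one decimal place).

σ₀² = 54.7

For the Normal–Normal model with known σ², precisions add: τ_n = τ₀ + n/σ².
So 1/σ₀² = 1/9.5136 − 12/138.2 = 0.105113 − 0.086831 = 0.018282.
Hence σ₀² = 1/0.018282 ≈ 54.7.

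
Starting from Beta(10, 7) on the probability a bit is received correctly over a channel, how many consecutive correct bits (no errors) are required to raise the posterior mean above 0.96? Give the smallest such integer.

k = 159

After k correct bits and 0 errors the posterior is Beta(10+k, 7), with mean (10+k)/(10+7+k).
Set (10+k)/(17+k) > 0.96 and solve: k > (0.96·17 − 10)/(1 − 0.96) = 158.000.
The smallest integer exceeding 158.000 is 159, and checking k=159: (169)/(176) = 0.9602 > 0.96.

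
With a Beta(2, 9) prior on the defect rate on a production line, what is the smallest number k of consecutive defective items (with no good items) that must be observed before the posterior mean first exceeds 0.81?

k = 37

After k defective items and 0 good items the posterior is Beta(2+k, 9), with mean (2+k)/(2+9+k).
Set (2+k)/(11+k) > 0.81 and solve: k > (0.81·11 − 2)/(1 − 0.81) = 36.368.
The smallest integer exceeding 36.368 is 37, and checking k=37: (39)/(48) = 0.8125 > 0.81.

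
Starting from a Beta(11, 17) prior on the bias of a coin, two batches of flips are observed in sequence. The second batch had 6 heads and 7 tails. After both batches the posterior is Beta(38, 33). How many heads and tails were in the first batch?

21 heads and 9 tails

Because Beta–binomial updating is additive in the counts, the combined data contributed (α_post−α_prior, β_post−β_prior) successes and failures.
Total across both batches: 38−11=27 heads, 33−17=16 tails.
Subtract the second batch: 27−6=21 heads and 16−7=9 tails.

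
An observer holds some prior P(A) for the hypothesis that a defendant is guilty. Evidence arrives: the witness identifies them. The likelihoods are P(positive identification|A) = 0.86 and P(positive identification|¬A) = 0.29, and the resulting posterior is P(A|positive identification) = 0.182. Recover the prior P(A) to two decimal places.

Bayes' rule in odds form gives O(A|E) = O(A)·[P(E|A)/P(E|¬A)], hence O(A) = O(A|E)/LR.
Posterior odds = 0.182/(1−0.182) = 0.2225. LR = 0.86/0.29 = 2.9655.
Prior odds = 0.2225/2.9655 = 0.0750, so P(A) = 0.0750/(1+0.0750) ≈ 0.07.

P(A) = 0.07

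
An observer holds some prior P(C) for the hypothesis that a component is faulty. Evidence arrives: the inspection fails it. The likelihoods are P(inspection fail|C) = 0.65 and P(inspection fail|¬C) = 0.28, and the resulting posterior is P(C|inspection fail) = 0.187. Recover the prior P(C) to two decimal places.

In odds form, posterior odds = prior odds × likelihood ratio, so prior odds = posterior odds ÷ LR.
Posterior odds = 0.187/(1−0.187) = 0.2300. LR = 0.65/0.28 = 2.3214.
Prior odds = 0.2300/2.3214 = 0.0991, so P(C) = 0.0991/(1+0.0991) ≈ 0.09.

P(C) = 0.09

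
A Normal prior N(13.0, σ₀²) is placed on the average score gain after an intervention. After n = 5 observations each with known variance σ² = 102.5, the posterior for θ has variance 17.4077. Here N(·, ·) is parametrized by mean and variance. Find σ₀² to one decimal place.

Posterior precision equals prior precision plus data precision: 1/σ_n² = 1/σ₀² + n/σ².
So 1/σ₀² = 1/17.4077 − 5/102.5 = 0.057446 − 0.048780 = 0.008666.
Hence σ₀² = 1/0.008666 ≈ 115.4.

σ₀² = 115.4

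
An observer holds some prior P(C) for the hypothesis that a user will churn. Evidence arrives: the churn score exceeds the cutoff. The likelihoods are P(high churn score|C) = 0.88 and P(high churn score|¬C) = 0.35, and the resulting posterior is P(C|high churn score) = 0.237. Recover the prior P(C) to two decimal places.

Bayes' rule in odds form gives O(C|E) = O(C)·[P(E|C)/P(E|¬C)], hence O(C) = O(C|E)/LR.
Posterior odds = 0.237/(1−0.237) = 0.3106. LR = 0.88/0.35 = 2.5143.
Prior odds = 0.3106/2.5143 = 0.1235, so P(C) = 0.1235/(1+0.1235) ≈ 0.11.

P(C) = 0.11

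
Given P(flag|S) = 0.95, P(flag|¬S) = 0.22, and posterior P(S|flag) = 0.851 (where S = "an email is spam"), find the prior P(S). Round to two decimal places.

Bayes' rule in odds form gives O(S|E) = O(S)·[P(E|S)/P(E|¬S)], hence O(S) = O(S|E)/LR.
Posterior odds = 0.851/(1−0.851) = 5.7114. LR = 0.95/0.22 = 4.3182.
Prior odds = 5.7114/4.3182 = 1.3226, so P(S) = 1.3226/(1+1.3226) ≈ 0.57.

P(S) = 0.57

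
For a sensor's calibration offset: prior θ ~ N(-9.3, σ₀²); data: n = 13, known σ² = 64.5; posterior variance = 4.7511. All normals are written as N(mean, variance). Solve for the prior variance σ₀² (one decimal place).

σ₀² = 112.0

For the Normal–Normal model with known σ², precisions add: τ_n = τ₀ + n/σ².
So 1/σ₀² = 1/4.7511 − 13/64.5 = 0.210478 − 0.201550 = 0.008928.
Hence σ₀² = 1/0.008928 ≈ 112.0.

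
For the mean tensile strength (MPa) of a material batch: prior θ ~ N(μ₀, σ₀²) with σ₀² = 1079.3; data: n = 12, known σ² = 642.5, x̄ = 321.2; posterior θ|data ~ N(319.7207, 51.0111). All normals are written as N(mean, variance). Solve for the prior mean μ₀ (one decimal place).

μ₀ = 289.9

The posterior mean is a precision-weighted average: μ_n = (τ₀μ₀ + τ_data·x̄)/(τ₀+τ_data), with τ₀=1/σ₀² and τ_data=n/σ².
Here τ₀ = 1/1079.3 = 0.000927 and τ_data = 12/642.5 = 0.018677, so τ_n = 0.019604.
Rearranging for μ₀: μ₀ = (μ_n·τ_n − τ_data·x̄)/τ₀ = (319.7207·0.019604 − 0.018677·321.2) / 0.000927 = 0.268752/0.000927 ≈ 289.9.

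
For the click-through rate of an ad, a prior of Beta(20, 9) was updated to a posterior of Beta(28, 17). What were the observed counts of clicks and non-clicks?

8 clicks and 8 non-clicks

Under Beta–binomial conjugacy the posterior parameters are (α+s, β+f).
So s = 28 − 20 = 8 and f = 17 − 9 = 8.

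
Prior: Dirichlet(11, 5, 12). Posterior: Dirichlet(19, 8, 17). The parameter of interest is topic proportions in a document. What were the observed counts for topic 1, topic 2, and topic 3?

counts (8, 3, 5)

For a Dirichlet(α) prior with multinomial counts c, the posterior is Dirichlet(α + c) componentwise.
Counts are posterior − prior componentwise: 19−11=8, 8−5=3, 17−12=5.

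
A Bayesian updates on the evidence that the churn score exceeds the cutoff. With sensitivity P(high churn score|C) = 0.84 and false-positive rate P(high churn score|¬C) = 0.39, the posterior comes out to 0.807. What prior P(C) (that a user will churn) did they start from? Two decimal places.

Bayes' rule in odds form gives O(C|E) = O(C)·[P(E|C)/P(E|¬C)], hence O(C) = O(C|E)/LR.
Posterior odds = 0.807/(1−0.807) = 4.1813. LR = 0.84/0.39 = 2.1538.
Prior odds = 4.1813/2.1538 = 1.9414, so P(C) = 1.9414/(1+1.9414) ≈ 0.66.

P(C) = 0.66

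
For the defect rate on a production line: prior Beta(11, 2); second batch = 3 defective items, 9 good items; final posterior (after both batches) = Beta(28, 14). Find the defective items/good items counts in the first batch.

14 defective items and 3 good items

Sequential conjugate updates are equivalent to a single update on the pooled data, so total successes = posterior α − prior α and total failures = posterior β − prior β.
Total across both batches: 28−11=17 defective items, 14−2=12 good items.
Subtract the second batch: 17−3=14 defective items and 12−9=3 good items.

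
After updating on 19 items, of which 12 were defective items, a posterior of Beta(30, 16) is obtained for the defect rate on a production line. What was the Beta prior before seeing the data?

Beta is conjugate to the binomial likelihood: posterior = Beta(α+s, β+f).
So α = 30 − 12 = 18 and β = 16 − 7 = 9.

Beta(18, 9)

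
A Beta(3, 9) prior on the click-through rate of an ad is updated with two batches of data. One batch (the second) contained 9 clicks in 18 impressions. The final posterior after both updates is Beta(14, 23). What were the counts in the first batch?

Sequential conjugate updates are equivalent to a single update on the pooled data, so total successes = posterior α − prior α and total failures = posterior β − prior β.
Total across both batches: 14−3=11 clicks, 23−9=14 non-clicks.
Subtract the second batch: 11−9=2 clicks and 14−9=5 non-clicks.

2 clicks and 5 non-clicks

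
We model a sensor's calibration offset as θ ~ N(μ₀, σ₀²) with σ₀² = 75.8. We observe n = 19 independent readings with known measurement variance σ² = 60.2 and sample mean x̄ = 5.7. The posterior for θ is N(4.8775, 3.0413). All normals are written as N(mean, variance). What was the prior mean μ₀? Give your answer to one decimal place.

With known observation variance, the Normal–Normal posterior has precision τ_n = τ₀ + n/σ² and mean μ_n = (τ₀μ₀ + (n/σ²)x̄)/τ_n.
Here τ₀ = 1/75.8 = 0.013193 and τ_data = 19/60.2 = 0.315615, so τ_n = 0.328808.
Rearranging for μ₀: μ₀ = (μ_n·τ_n − τ_data·x̄)/τ₀ = (4.8775·0.328808 − 0.315615·5.7) / 0.013193 = -0.195244/0.013193 ≈ -14.8.

μ₀ = -14.8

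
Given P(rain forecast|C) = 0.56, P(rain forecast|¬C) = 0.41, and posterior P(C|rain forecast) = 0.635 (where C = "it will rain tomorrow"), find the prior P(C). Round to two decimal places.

Bayes' rule in odds form gives O(C|E) = O(C)·[P(E|C)/P(E|¬C)], hence O(C) = O(C|E)/LR.
Posterior odds = 0.635/(1−0.635) = 1.7397. LR = 0.56/0.41 = 1.3659.
Prior odds = 1.7397/1.3659 = 1.2737, so P(C) = 1.2737/(1+1.2737) ≈ 0.56.

P(C) = 0.56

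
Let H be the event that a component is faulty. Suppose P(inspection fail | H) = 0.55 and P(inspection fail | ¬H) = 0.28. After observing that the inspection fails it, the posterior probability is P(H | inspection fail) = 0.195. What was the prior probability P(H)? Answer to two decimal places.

Bayes' rule in odds form gives O(H|E) = O(H)·[P(E|H)/P(E|¬H)], hence O(H) = O(H|E)/LR.
Posterior odds = 0.195/(1−0.195) = 0.2422. LR = 0.55/0.28 = 1.9643.
Prior odds = 0.2422/1.9643 = 0.1233, so P(H) = 0.1233/(1+0.1233) ≈ 0.11.

P(H) = 0.11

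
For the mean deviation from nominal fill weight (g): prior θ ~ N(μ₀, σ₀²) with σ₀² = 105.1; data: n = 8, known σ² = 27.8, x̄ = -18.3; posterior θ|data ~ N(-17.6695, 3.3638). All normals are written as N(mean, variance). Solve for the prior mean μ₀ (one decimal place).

μ₀ = 1.4

With known observation variance, the Normal–Normal posterior has precision τ_n = τ₀ + n/σ² and mean μ_n = (τ₀μ₀ + (n/σ²)x̄)/τ_n.
Here τ₀ = 1/105.1 = 0.009515 and τ_data = 8/27.8 = 0.287770, so τ_n = 0.297285.
Rearranging for μ₀: μ₀ = (μ_n·τ_n − τ_data·x̄)/τ₀ = (-17.6695·0.297285 − 0.287770·-18.3) / 0.009515 = 0.013314/0.009515 ≈ 1.4.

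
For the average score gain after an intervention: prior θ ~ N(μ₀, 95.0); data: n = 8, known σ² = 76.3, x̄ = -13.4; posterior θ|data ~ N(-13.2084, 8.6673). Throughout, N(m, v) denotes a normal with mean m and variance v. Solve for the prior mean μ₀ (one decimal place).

μ₀ = -11.3

With known observation variance, the Normal–Normal posterior has precision τ_n = τ₀ + n/σ² and mean μ_n = (τ₀μ₀ + (n/σ²)x̄)/τ_n.
Here τ₀ = 1/95.0 = 0.010526 and τ_data = 8/76.3 = 0.104849, so τ_n = 0.115375.
Rearranging for μ₀: μ₀ = (μ_n·τ_n − τ_data·x̄)/τ₀ = (-13.2084·0.115375 − 0.104849·-13.4) / 0.010526 = -0.118943/0.010526 ≈ -11.3.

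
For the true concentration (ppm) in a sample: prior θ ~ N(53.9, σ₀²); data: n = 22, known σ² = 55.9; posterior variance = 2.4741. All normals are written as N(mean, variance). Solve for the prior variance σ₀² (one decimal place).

For the Normal–Normal model with known σ², precisions add: τ_n = τ₀ + n/σ².
So 1/σ₀² = 1/2.4741 − 22/55.9 = 0.404187 − 0.393560 = 0.010627.
Hence σ₀² = 1/0.010627 ≈ 94.1.

σ₀² = 94.1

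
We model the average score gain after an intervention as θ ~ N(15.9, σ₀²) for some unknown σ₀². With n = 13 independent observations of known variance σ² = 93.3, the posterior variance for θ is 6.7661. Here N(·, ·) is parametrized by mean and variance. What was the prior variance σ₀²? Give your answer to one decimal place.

Posterior precision equals prior precision plus data precision: 1/σ_n² = 1/σ₀² + n/σ².
So 1/σ₀² = 1/6.7661 − 13/93.3 = 0.147796 − 0.139335 = 0.008461.
Hence σ₀² = 1/0.008461 ≈ 118.2.

σ₀² = 118.2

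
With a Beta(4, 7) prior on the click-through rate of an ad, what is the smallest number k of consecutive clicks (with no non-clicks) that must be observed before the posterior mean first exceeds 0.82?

k = 28

After k clicks and 0 non-clicks the posterior is Beta(4+k, 7), with mean (4+k)/(4+7+k).
Set (4+k)/(11+k) > 0.82 and solve: k > (0.82·11 − 4)/(1 − 0.82) = 27.889.
The smallest integer exceeding 27.889 is 28.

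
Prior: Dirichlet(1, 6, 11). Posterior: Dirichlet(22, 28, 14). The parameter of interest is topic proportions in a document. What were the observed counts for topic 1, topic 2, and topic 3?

For a Dirichlet(α) prior with multinomial counts c, the posterior is Dirichlet(α + c) componentwise.
Counts are posterior − prior componentwise: 22−1=21, 28−6=22, 14−11=3.

counts (21, 22, 3)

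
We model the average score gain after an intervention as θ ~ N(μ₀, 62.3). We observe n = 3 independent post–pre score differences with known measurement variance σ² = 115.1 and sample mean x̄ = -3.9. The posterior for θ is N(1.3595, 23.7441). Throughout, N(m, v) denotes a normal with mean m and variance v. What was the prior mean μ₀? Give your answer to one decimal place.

μ₀ = 9.9

With known observation variance, the Normal–Normal posterior has precision τ_n = τ₀ + n/σ² and mean μ_n = (τ₀μ₀ + (n/σ²)x̄)/τ_n.
Here τ₀ = 1/62.3 = 0.016051 and τ_data = 3/115.1 = 0.026064, so τ_n = 0.042115.
Rearranging for μ₀: μ₀ = (μ_n·τ_n − τ_data·x̄)/τ₀ = (1.3595·0.042115 − 0.026064·-3.9) / 0.016051 = 0.158905/0.016051 ≈ 9.9.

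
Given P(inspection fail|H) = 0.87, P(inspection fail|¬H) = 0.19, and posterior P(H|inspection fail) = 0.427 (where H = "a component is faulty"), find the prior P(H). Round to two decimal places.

In odds form, posterior odds = prior odds × likelihood ratio, so prior odds = posterior odds ÷ LR.
Posterior odds = 0.427/(1−0.427) = 0.7452. LR = 0.87/0.19 = 4.5789.
Prior odds = 0.7452/4.5789 = 0.1627, so P(H) = 0.1627/(1+0.1627) ≈ 0.14.

P(H) = 0.14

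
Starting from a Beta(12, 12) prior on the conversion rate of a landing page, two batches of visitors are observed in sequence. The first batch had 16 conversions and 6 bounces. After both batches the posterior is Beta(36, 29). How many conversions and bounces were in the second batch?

Sequential conjugate updates are equivalent to a single update on the pooled data, so total successes = posterior α − prior α and total failures = posterior β − prior β.
Total across both batches: 36−12=24 conversions, 29−12=17 bounces.
Subtract the first batch: 24−16=8 conversions and 17−6=11 bounces.

8 conversions and 11 bounces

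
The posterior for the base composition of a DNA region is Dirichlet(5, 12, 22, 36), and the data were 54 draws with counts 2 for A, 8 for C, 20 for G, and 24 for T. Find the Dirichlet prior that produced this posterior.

For a Dirichlet(α) prior with multinomial counts c, the posterior is Dirichlet(α + c) componentwise.
Subtract each count from the matching posterior parameter: 5−2=3, 12−8=4, 22−20=2, 36−24=12.

Dirichlet(3, 4, 2, 12)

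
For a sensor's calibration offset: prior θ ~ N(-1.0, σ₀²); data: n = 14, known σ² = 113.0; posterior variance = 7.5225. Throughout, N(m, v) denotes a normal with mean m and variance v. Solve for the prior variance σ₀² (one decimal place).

Posterior precision equals prior precision plus data precision: 1/σ_n² = 1/σ₀² + n/σ².
So 1/σ₀² = 1/7.5225 − 14/113.0 = 0.132935 − 0.123894 = 0.009041.
Hence σ₀² = 1/0.009041 ≈ 110.6.

σ₀² = 110.6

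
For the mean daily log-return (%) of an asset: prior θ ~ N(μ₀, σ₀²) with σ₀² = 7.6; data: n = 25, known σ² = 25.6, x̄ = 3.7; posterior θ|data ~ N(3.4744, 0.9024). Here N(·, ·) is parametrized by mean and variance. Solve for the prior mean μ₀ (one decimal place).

With known observation variance, the Normal–Normal posterior has precision τ_n = τ₀ + n/σ² and mean μ_n = (τ₀μ₀ + (n/σ²)x̄)/τ_n.
Here τ₀ = 1/7.6 = 0.131579 and τ_data = 25/25.6 = 0.976562, so τ_n = 1.108141.
Rearranging for μ₀: μ₀ = (μ_n·τ_n − τ_data·x̄)/τ₀ = (3.4744·1.108141 − 0.976562·3.7) / 0.131579 = 0.236846/0.131579 ≈ 1.8.

μ₀ = 1.8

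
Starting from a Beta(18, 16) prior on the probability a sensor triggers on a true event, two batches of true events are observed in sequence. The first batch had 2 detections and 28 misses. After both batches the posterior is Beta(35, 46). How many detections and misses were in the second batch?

15 detections and 2 misses

Because Beta–binomial updating is additive in the counts, the combined data contributed (α_post−α_prior, β_post−β_prior) successes and failures.
Total across both batches: 35−18=17 detections, 46−16=30 misses.
Subtract the first batch: 17−2=15 detections and 30−28=2 misses.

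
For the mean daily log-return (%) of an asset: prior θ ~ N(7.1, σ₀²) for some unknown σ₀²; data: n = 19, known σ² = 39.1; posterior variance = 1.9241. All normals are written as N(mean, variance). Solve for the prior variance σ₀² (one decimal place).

σ₀² = 29.6

For the Normal–Normal model with known σ², precisions add: τ_n = τ₀ + n/σ².
So 1/σ₀² = 1/1.9241 − 19/39.1 = 0.519724 − 0.485934 = 0.033790.
Hence σ₀² = 1/0.033790 ≈ 29.6.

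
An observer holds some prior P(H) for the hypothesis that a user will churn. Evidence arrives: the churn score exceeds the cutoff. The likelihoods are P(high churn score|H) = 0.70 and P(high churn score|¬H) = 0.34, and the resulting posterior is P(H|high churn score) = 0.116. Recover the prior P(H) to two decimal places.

P(H) = 0.06

Bayes' rule in odds form gives O(H|E) = O(H)·[P(E|H)/P(E|¬H)], hence O(H) = O(H|E)/LR.
Posterior odds = 0.116/(1−0.116) = 0.1312. LR = 0.70/0.34 = 2.0588.
Prior odds = 0.1312/2.0588 = 0.0637, so P(H) = 0.0637/(1+0.0637) ≈ 0.06.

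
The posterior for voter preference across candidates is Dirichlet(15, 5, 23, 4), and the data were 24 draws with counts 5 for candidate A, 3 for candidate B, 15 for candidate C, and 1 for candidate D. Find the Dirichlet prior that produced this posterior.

For a Dirichlet(α) prior with multinomial counts c, the posterior is Dirichlet(α + c) componentwise.
Subtract each count from the matching posterior parameter: 15−5=10, 5−3=2, 23−15=8, 4−1=3.

Dirichlet(10, 2, 8, 3)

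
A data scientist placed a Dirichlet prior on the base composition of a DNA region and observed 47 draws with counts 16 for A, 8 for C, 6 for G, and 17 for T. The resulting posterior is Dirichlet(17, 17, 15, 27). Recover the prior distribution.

Dirichlet(1, 9, 9, 10)

For a Dirichlet(α) prior with multinomial counts c, the posterior is Dirichlet(α + c) componentwise.
Subtract each count from the matching posterior parameter: 17−16=1, 17−8=9, 15−6=9, 27−17=10.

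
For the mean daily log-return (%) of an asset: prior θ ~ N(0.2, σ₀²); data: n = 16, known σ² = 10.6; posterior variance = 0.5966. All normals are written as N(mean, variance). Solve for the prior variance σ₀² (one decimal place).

σ₀² = 6.0

Posterior precision equals prior precision plus data precision: 1/σ_n² = 1/σ₀² + n/σ².
So 1/σ₀² = 1/0.5966 − 16/10.6 = 1.676165 − 1.509434 = 0.166731.
Hence σ₀² = 1/0.166731 ≈ 6.0.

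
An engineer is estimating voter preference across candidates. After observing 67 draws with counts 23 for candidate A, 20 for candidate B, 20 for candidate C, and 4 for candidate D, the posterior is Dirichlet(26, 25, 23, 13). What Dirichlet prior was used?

Dirichlet(3, 5, 3, 9)

For a Dirichlet(α) prior with multinomial counts c, the posterior is Dirichlet(α + c) componentwise.
Subtract each count from the matching posterior parameter: 26−23=3, 25−20=5, 23−20=3, 13−4=9.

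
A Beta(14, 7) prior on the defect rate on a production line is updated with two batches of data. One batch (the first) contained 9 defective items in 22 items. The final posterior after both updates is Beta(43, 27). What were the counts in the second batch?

Sequential conjugate updates are equivalent to a single update on the pooled data, so total successes = posterior α − prior α and total failures = posterior β − prior β.
Total across both batches: 43−14=29 defective items, 27−7=20 good items.
Subtract the first batch: 29−9=20 defective items and 20−13=7 good items.

20 defective items and 7 good items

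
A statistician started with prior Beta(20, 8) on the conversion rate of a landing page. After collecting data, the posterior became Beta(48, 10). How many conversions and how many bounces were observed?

28 conversions and 2 bounces

A Beta(a, b) prior with s successes and f failures in binomial data gives a Beta(a+s, b+f) posterior.
So s = 48 − 20 = 28 and f = 10 − 8 = 2.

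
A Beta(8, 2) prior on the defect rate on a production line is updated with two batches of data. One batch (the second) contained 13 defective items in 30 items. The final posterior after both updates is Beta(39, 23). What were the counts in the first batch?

18 defective items and 4 good items

Sequential conjugate updates are equivalent to a single update on the pooled data, so total successes = posterior α − prior α and total failures = posterior β − prior β.
Total across both batches: 39−8=31 defective items, 23−2=21 good items.
Subtract the second batch: 31−13=18 defective items and 21−17=4 good items.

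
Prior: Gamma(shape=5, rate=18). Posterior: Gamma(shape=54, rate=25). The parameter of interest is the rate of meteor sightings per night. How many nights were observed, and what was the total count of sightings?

Gamma–Poisson conjugacy: posterior shape = α + Σxᵢ, posterior rate = β + n.
Matching: Σxᵢ = 54 − 5 = 49 and n = 25 − 18 = 7.

n = 7 nights with total 49 sightings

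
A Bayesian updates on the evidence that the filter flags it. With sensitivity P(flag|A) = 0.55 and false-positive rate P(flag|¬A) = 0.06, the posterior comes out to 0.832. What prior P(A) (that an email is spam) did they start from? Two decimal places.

Bayes' rule in odds form gives O(A|E) = O(A)·[P(E|A)/P(E|¬A)], hence O(A) = O(A|E)/LR.
Posterior odds = 0.832/(1−0.832) = 4.9524. LR = 0.55/0.06 = 9.1667.
Prior odds = 4.9524/9.1667 = 0.5403, so P(A) = 0.5403/(1+0.5403) ≈ 0.35.

P(A) = 0.35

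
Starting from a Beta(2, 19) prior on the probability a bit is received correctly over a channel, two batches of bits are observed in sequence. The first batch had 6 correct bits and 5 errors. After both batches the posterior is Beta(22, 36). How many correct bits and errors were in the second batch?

Sequential conjugate updates are equivalent to a single update on the pooled data, so total successes = posterior α − prior α and total failures = posterior β − prior β.
Total across both batches: 22−2=20 correct bits, 36−19=17 errors.
Subtract the first batch: 20−6=14 correct bits and 17−5=12 errors.

14 correct bits and 12 errors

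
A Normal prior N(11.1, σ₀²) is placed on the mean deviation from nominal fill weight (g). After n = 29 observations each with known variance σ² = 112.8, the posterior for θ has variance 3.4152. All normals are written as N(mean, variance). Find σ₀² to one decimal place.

Posterior precision equals prior precision plus data precision: 1/σ_n² = 1/σ₀² + n/σ².
So 1/σ₀² = 1/3.4152 − 29/112.8 = 0.292809 − 0.257092 = 0.035717.
Hence σ₀² = 1/0.035717 ≈ 28.0.

σ₀² = 28.0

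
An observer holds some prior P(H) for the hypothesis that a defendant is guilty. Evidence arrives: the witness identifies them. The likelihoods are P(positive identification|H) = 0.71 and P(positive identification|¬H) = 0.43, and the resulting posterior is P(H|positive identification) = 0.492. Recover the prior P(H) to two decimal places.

Bayes' rule in odds form gives O(H|E) = O(H)·[P(E|H)/P(E|¬H)], hence O(H) = O(H|E)/LR.
Posterior odds = 0.492/(1−0.492) = 0.9685. LR = 0.71/0.43 = 1.6512.
Prior odds = 0.9685/1.6512 = 0.5865, so P(H) = 0.5865/(1+0.5865) ≈ 0.37.

P(H) = 0.37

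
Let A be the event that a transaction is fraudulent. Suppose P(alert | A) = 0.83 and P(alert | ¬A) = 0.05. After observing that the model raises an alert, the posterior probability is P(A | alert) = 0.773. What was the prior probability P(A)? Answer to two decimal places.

In odds form, posterior odds = prior odds × likelihood ratio, so prior odds = posterior odds ÷ LR.
Posterior odds = 0.773/(1−0.773) = 3.4053. LR = 0.83/0.05 = 16.6000.
Prior odds = 3.4053/16.6000 = 0.2051, so P(A) = 0.2051/(1+0.2051) ≈ 0.17.

P(A) = 0.17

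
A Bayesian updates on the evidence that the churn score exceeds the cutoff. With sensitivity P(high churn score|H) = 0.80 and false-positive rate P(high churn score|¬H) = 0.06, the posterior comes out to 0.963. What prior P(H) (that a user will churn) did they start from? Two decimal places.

In odds form, posterior odds = prior odds × likelihood ratio, so prior odds = posterior odds ÷ LR.
Posterior odds = 0.963/(1−0.963) = 26.0270. LR = 0.80/0.06 = 13.3333.
Prior odds = 26.0270/13.3333 = 1.9520, so P(H) = 1.9520/(1+1.9520) ≈ 0.66.

P(H) = 0.66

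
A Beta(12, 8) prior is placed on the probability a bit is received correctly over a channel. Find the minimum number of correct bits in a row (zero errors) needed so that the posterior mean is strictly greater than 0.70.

k = 7

After k correct bits and 0 errors the posterior is Beta(12+k, 8), with mean (12+k)/(12+8+k).
Set (12+k)/(20+k) > 0.70 and solve: k > (0.70·20 − 12)/(1 − 0.70) = 6.667.
The smallest integer exceeding 6.667 is 7, and checking k=7: (19)/(27) = 0.7037 > 0.70.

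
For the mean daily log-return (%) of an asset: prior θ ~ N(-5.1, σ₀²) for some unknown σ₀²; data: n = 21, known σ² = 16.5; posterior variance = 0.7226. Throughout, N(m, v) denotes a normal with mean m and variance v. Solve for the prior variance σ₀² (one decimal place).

For the Normal–Normal model with known σ², precisions add: τ_n = τ₀ + n/σ².
So 1/σ₀² = 1/0.7226 − 21/16.5 = 1.383892 − 1.272727 = 0.111165.
Hence σ₀² = 1/0.111165 ≈ 9.0.

σ₀² = 9.0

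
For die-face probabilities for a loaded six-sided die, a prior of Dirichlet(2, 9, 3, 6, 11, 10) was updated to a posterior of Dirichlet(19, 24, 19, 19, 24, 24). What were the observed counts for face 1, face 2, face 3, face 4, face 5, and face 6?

counts (17, 15, 16, 13, 13, 14)

For a Dirichlet(α) prior with multinomial counts c, the posterior is Dirichlet(α + c) componentwise.
Counts are posterior − prior componentwise: 19−2=17, 24−9=15, 19−3=16, 19−6=13, 24−11=13, 24−10=14.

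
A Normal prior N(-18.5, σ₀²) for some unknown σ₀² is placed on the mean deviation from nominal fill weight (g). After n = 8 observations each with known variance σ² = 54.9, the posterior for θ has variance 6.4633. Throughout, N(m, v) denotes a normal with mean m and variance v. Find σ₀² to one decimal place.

Posterior precision equals prior precision plus data precision: 1/σ_n² = 1/σ₀² + n/σ².
So 1/σ₀² = 1/6.4633 − 8/54.9 = 0.154720 − 0.145719 = 0.009001.
Hence σ₀² = 1/0.009001 ≈ 111.1.

σ₀² = 111.1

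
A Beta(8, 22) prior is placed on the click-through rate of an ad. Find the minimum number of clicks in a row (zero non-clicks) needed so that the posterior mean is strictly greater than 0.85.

After k clicks and 0 non-clicks the posterior is Beta(8+k, 22), with mean (8+k)/(8+22+k).
Set (8+k)/(30+k) > 0.85 and solve: k > (0.85·30 − 8)/(1 − 0.85) = 116.667.
The smallest integer exceeding 116.667 is 117.

k = 117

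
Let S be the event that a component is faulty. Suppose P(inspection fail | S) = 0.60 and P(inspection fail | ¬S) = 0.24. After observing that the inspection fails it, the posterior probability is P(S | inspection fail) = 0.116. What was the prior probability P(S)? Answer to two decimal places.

P(S) = 0.05

In odds form, posterior odds = prior odds × likelihood ratio, so prior odds = posterior odds ÷ LR.
Posterior odds = 0.116/(1−0.116) = 0.1312. LR = 0.60/0.24 = 2.5000.
Prior odds = 0.1312/2.5000 = 0.0525, so P(S) = 0.0525/(1+0.0525) ≈ 0.05.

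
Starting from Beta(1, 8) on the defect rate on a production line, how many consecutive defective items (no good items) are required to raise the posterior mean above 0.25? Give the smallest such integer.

After k defective items and 0 good items the posterior is Beta(1+k, 8), with mean (1+k)/(1+8+k).
Set (1+k)/(9+k) > 0.25 and solve: k > (0.25·9 − 1)/(1 − 0.25) = 1.667.
The smallest integer exceeding 1.667 is 2.

k = 2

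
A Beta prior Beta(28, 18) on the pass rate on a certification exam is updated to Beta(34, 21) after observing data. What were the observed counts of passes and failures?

6 passes and 3 failures

Beta is conjugate to the binomial likelihood: posterior = Beta(a+s, b+f).
So s = 34 − 28 = 6 and f = 21 − 18 = 3.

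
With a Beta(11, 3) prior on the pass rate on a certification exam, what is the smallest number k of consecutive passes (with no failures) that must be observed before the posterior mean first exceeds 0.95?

k = 47

After k passes and 0 failures the posterior is Beta(11+k, 3), with mean (11+k)/(11+3+k).
Set (11+k)/(14+k) > 0.95 and solve: k > (0.95·14 − 11)/(1 − 0.95) = 46.000.
The smallest integer exceeding 46.000 is 47, and checking k=47: (58)/(61) = 0.9508 > 0.95.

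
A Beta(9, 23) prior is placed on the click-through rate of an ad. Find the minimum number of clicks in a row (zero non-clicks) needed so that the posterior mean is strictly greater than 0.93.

After k clicks and 0 non-clicks the posterior is Beta(9+k, 23), with mean (9+k)/(9+23+k).
Set (9+k)/(32+k) > 0.93 and solve: k > (0.93·32 − 9)/(1 − 0.93) = 296.571.
The smallest integer exceeding 296.571 is 297, and checking k=297: (306)/(329) = 0.9301 > 0.93.

k = 297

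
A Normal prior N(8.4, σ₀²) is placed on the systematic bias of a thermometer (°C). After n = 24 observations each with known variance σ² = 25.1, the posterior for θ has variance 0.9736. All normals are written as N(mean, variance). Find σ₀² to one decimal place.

Posterior precision equals prior precision plus data precision: 1/σ_n² = 1/σ₀² + n/σ².
So 1/σ₀² = 1/0.9736 − 24/25.1 = 1.027116 − 0.956175 = 0.070941.
Hence σ₀² = 1/0.070941 ≈ 14.1.

σ₀² = 14.1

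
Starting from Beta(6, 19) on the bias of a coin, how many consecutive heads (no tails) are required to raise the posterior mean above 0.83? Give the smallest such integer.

k = 87

After k heads and 0 tails the posterior is Beta(6+k, 19), with mean (6+k)/(6+19+k).
Set (6+k)/(25+k) > 0.83 and solve: k > (0.83·25 − 6)/(1 − 0.83) = 86.765.
The smallest integer exceeding 86.765 is 87.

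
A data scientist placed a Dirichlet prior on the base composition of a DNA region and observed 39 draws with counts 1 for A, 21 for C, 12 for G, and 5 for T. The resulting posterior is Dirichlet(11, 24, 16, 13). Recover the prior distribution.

Dirichlet(10, 3, 4, 8)

For a Dirichlet(α) prior with multinomial counts c, the posterior is Dirichlet(α + c) componentwise.
Subtract each count from the matching posterior parameter: 11−1=10, 24−21=3, 16−12=4, 13−5=8.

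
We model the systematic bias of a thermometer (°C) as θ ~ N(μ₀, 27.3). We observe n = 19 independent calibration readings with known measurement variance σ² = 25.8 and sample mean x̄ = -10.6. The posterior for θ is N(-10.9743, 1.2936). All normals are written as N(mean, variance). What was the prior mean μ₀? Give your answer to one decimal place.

With known observation variance, the Normal–Normal posterior has precision τ_n = τ₀ + n/σ² and mean μ_n = (τ₀μ₀ + (n/σ²)x̄)/τ_n.
Here τ₀ = 1/27.3 = 0.036630 and τ_data = 19/25.8 = 0.736434, so τ_n = 0.773064.
Rearranging for μ₀: μ₀ = (μ_n·τ_n − τ_data·x̄)/τ₀ = (-10.9743·0.773064 − 0.736434·-10.6) / 0.036630 = -0.677636/0.036630 ≈ -18.5.

μ₀ = -18.5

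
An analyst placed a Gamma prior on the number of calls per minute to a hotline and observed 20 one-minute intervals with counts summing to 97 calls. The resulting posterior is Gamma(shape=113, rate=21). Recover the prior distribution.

Gamma(shape=16, rate=1)

Gamma–Poisson conjugacy: posterior shape = α + Σxᵢ, posterior rate = β + n.
So α = 113 − 97 = 16 and β = 21 − 20 = 1.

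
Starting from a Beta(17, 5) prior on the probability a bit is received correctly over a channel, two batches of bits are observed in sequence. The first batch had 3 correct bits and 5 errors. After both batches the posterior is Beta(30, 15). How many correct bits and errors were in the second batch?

Sequential conjugate updates are equivalent to a single update on the pooled data, so total successes = posterior α − prior α and total failures = posterior β − prior β.
Total across both batches: 30−17=13 correct bits, 15−5=10 errors.
Subtract the first batch: 13−3=10 correct bits and 10−5=5 errors.

10 correct bits and 5 errors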